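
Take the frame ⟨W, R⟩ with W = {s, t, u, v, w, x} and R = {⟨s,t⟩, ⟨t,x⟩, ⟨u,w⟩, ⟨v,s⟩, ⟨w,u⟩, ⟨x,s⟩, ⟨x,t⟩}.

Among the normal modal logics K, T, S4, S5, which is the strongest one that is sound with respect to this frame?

Reflexive (axiom T): no — s is not related to itself.
Transitive (axiom 4): no — s R t and t R x, but not s R x.
Euclidean (axiom 5): no — x R t and x R s, but not t R s.
So F validates K; T would additionally require R to be reflexive. The strongest is K.

K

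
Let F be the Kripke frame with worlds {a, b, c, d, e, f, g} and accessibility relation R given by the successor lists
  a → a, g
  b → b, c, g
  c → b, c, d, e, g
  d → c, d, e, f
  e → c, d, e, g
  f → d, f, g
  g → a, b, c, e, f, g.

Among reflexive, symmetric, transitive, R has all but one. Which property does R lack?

transitive

Reflexive: yes — every world is R-related to itself.
Symmetric: yes — every pair in R has its reverse in R.
Transitive: no — a R g and g R b, but not a R b.
Only transitive fails.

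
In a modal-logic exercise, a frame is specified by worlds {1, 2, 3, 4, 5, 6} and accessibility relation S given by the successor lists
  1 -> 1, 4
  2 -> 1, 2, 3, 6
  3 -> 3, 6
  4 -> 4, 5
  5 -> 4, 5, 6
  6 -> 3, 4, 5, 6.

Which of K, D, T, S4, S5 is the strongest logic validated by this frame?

T

Serial (axiom D): yes — every world has a successor (e.g. 1 S 1).
Reflexive (axiom T): yes — every world is S-related to itself.
Transitive (axiom 4): no — 1 S 4 and 4 S 5, but not 1 S 5.
Euclidean (axiom 5): no — 2 S 1 and 2 S 3, but not 1 S 3.
So F validates K, D, T; S4 would additionally require S to be transitive. The strongest is T.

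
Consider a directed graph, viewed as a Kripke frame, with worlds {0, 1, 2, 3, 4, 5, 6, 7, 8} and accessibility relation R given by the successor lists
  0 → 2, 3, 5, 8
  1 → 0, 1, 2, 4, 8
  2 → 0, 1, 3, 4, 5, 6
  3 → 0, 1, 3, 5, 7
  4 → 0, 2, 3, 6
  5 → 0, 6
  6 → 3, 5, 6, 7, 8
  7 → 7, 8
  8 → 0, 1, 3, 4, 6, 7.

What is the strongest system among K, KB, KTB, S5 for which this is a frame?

Symmetric (axiom B): no — 1 R 0 but not 0 R 1.
Reflexive (axiom T): no — 0 is not related to itself.
Euclidean (axiom 5): no — 0 R 2 and 0 R 8, but not 2 R 8.
So F validates K; KB would additionally require R to be symmetric. The strongest is K.

K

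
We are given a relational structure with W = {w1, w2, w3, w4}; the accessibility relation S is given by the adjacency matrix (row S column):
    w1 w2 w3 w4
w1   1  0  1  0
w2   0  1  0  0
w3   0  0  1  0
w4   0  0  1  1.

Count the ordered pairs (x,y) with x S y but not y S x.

2

Enumerating: (w1,w3), (w4,w3).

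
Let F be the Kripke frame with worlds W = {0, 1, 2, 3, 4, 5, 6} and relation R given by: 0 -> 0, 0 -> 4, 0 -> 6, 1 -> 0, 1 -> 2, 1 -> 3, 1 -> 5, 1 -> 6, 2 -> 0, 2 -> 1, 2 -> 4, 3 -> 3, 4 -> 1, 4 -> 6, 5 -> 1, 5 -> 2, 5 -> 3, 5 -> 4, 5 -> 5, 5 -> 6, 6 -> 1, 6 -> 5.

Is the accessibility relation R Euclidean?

No

Euclidean: no — 0 R 6 and 0 R 4, but not 6 R 4.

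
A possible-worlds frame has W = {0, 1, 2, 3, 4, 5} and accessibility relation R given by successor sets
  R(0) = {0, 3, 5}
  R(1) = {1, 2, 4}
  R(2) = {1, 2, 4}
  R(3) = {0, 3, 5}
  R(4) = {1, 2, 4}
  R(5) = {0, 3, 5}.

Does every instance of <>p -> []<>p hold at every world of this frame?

Yes

By correspondence theory, 5 is valid on a frame iff R is Euclidean.
Euclidean: yes — any two successors of a common world are R-related.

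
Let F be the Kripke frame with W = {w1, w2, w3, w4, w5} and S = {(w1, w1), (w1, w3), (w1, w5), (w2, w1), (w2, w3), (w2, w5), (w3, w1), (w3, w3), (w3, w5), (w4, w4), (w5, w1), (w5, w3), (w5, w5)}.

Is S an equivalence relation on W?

No

Reflexive: no — w2 is not related to itself.
Symmetric: no — w2 S w1 but not w1 S w2.
Transitive: yes — every two-step S-path is closed by a direct edge.
So S is not an equivalence relation.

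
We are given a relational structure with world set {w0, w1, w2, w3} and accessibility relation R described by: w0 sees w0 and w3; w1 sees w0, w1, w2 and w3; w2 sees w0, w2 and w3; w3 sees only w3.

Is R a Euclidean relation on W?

No

Euclidean: no — w1 R w0 and w1 R w2, but not w0 R w2.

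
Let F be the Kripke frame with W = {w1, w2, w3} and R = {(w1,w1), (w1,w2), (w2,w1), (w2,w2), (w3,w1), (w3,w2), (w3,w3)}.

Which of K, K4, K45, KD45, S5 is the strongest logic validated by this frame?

Transitive (axiom 4): yes — every two-step R-path is closed by a direct edge.
Euclidean (axiom 5): no — w3 R w1 and w3 R w3, but not w1 R w3.
Serial (axiom D): yes — every world has a successor (e.g. w1 R w1).
Reflexive (axiom T): yes — every world is R-related to itself.
So F validates K, K4; K45 would additionally require R to be Euclidean. The strongest is K4.

K4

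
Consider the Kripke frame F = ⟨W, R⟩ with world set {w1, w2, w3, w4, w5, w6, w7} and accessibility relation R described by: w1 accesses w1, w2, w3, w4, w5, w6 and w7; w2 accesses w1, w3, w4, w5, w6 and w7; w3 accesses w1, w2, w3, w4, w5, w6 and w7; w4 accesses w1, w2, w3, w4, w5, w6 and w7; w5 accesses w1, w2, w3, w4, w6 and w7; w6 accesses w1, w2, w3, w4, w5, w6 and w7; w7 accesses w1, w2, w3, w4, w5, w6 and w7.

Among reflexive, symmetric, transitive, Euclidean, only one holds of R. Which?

Reflexive: no — w2 is not related to itself.
Symmetric: yes — every pair in R has its reverse in R.
Transitive: no — w2 R w1 and w1 R w2, but not w2 R w2.
Euclidean: no — w1 R w2 and w1 R w2, but not w2 R w2.
Only symmetric holds.

symmetric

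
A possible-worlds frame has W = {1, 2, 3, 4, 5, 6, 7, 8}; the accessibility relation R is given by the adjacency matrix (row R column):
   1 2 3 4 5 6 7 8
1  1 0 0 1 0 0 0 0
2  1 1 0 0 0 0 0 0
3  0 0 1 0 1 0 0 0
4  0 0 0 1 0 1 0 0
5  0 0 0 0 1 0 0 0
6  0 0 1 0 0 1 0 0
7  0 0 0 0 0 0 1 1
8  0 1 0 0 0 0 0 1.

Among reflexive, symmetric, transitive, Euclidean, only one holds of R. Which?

reflexive

Reflexive: yes — every world is R-related to itself.
Symmetric: no — 1 R 4 but not 4 R 1.
Transitive: no — 1 R 4 and 4 R 6, but not 1 R 6.
Euclidean: no — 1 R 4 and 1 R 1, but not 4 R 1.
Only reflexive holds.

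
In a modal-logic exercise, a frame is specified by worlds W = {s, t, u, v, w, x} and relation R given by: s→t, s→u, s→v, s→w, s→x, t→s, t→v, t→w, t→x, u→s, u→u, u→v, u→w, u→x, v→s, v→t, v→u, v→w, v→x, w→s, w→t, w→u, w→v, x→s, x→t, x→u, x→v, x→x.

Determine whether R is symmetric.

Symmetric: yes — every pair in R has its reverse in R.

Yes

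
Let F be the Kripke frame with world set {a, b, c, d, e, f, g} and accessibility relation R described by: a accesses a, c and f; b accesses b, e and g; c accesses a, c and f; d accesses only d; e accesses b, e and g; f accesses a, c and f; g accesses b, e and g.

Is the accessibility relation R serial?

Yes

Serial: yes — every world has a successor (e.g. a R a).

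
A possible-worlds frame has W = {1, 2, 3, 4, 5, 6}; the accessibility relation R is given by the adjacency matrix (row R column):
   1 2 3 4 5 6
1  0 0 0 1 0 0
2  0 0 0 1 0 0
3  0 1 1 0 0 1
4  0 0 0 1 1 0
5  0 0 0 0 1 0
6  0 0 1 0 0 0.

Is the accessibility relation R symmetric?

No

Symmetric: no — 1 R 4 but not 4 R 1.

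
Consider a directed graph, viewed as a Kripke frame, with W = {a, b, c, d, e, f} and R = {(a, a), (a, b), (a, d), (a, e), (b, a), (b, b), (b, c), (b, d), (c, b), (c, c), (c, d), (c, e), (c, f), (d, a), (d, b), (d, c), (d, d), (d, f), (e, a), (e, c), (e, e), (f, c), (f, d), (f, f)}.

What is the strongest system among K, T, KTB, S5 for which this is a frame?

Reflexive (axiom T): yes — every world is R-related to itself.
Symmetric (axiom B): yes — every pair in R has its reverse in R.
Euclidean (axiom 5): no — a R b and a R e, but not b R e.
So F validates K, T, KTB; S5 would additionally require R to be Euclidean. The strongest is KTB.

KTB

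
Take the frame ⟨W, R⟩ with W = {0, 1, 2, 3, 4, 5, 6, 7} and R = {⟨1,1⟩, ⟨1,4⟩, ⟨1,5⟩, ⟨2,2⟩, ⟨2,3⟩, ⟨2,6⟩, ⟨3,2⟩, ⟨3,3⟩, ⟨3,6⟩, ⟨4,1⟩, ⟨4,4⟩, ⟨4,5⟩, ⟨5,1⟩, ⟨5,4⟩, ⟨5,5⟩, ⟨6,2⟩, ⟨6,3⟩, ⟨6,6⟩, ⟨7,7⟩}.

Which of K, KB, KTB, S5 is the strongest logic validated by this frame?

Symmetric (axiom B): yes — every pair in R has its reverse in R.
Reflexive (axiom T): no — 0 is not related to itself.
Euclidean (axiom 5): yes — any two successors of a common world are R-related.
So F validates K, KB; KTB would additionally require R to be reflexive. The strongest is KB.

KB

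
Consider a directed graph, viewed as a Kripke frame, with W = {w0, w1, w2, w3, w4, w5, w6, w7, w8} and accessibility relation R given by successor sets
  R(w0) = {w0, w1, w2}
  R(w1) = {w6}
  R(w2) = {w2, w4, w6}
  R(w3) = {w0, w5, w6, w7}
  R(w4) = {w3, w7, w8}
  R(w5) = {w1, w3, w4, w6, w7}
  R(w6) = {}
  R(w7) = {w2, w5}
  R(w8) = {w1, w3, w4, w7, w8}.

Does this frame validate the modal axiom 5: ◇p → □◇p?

No

Axiom 5 corresponds to the accessibility relation being Euclidean.
Euclidean: no — w0 R w1 and w0 R w2, but not w1 R w2.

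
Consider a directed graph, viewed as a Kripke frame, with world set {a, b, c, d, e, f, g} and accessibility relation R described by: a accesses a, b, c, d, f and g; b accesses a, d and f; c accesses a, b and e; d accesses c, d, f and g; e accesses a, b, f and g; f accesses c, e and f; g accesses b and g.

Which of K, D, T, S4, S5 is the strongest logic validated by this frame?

Serial (axiom D): yes — every world has a successor (e.g. a R a).
Reflexive (axiom T): no — b is not related to itself.
Transitive (axiom 4): no — a R c and c R e, but not a R e.
Euclidean (axiom 5): no — a R b and a R c, but not b R c.
So F validates K, D; T would additionally require R to be reflexive. The strongest is D.

D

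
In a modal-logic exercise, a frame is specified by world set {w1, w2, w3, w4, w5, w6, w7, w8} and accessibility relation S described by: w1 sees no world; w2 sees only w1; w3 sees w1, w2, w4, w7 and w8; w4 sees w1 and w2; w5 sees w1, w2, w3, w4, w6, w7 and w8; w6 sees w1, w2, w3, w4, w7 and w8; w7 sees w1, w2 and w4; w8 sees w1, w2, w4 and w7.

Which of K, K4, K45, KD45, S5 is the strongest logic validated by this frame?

Transitive (axiom 4): yes — every two-step S-path is closed by a direct edge.
Euclidean (axiom 5): no — w3 S w1 and w3 S w2, but not w1 S w2.
Serial (axiom D): no — w1 has no S-successor.
Reflexive (axiom T): no — w1 is not related to itself.
So F validates K, K4; K45 would additionally require S to be Euclidean. The strongest is K4.

K4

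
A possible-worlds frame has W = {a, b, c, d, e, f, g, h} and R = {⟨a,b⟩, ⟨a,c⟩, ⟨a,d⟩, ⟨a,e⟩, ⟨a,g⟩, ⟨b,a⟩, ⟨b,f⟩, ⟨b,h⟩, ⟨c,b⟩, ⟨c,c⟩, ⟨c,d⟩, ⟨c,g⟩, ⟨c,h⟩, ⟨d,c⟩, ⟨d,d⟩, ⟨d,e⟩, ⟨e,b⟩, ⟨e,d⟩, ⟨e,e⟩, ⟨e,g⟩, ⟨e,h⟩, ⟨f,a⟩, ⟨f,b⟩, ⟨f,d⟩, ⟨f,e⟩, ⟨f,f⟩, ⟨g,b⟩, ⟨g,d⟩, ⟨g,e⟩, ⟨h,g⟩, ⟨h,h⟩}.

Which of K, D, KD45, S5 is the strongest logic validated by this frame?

Serial (axiom D): yes — every world has a successor (e.g. a R b).
Euclidean (axiom 5): no — a R b and a R c, but not b R c.
Transitive (axiom 4): no — a R b and b R f, but not a R f.
Reflexive (axiom T): no — a is not related to itself.
So F validates K, D; KD45 would additionally require R to be Euclidean and transitive. The strongest is D.

D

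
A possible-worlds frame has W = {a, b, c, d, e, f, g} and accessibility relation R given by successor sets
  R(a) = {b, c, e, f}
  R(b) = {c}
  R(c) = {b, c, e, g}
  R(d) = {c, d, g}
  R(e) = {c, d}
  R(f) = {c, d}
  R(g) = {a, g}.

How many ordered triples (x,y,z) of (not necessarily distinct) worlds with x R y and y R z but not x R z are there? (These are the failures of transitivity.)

23

Enumerating: (a,c,g), (a,e,d), (a,f,d), (b,c,b), (b,c,e), (b,c,g), (c,e,d), (c,g,a), (d,c,b), (d,c,e), (d,g,a), (e,c,b), … and 11 more.
Total: 23.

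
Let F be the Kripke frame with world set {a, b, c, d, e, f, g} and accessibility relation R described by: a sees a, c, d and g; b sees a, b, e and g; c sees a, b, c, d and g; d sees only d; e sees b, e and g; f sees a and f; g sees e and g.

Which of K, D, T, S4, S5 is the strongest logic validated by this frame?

Serial (axiom D): yes — every world has a successor (e.g. a R a).
Reflexive (axiom T): yes — every world is R-related to itself.
Transitive (axiom 4): no — a R c and c R b, but not a R b.
Euclidean (axiom 5): no — a R d and a R c, but not d R c.
So F validates K, D, T; S4 would additionally require R to be transitive. The strongest is T.

T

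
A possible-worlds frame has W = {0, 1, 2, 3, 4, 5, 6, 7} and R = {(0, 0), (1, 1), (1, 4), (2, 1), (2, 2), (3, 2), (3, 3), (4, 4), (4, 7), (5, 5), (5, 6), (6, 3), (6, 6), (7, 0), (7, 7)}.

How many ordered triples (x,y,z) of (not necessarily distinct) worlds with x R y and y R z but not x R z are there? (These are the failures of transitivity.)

Enumerating: (1,4,7), (2,1,4), (3,2,1), (4,7,0), (5,6,3), (6,3,2).

6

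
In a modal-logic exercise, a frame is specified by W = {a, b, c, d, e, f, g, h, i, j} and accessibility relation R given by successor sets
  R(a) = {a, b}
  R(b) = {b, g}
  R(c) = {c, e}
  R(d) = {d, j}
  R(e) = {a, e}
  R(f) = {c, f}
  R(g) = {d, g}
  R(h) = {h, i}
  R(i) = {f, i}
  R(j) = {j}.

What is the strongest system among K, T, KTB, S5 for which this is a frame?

Reflexive (axiom T): yes — every world is R-related to itself.
Symmetric (axiom B): no — a R b but not b R a.
Euclidean (axiom 5): no — a R b and a R a, but not b R a.
So F validates K, T; KTB would additionally require R to be symmetric. The strongest is T.

T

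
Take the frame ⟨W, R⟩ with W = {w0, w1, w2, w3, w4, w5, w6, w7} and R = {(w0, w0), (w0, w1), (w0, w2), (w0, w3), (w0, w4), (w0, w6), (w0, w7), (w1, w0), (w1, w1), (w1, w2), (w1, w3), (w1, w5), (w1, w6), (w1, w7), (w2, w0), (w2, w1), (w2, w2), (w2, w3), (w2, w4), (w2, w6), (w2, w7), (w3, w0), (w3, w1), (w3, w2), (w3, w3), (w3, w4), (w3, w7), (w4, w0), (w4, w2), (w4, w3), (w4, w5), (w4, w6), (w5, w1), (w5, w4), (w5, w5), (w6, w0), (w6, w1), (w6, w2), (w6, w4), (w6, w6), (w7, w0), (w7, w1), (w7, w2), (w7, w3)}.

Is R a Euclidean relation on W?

Euclidean: no — w0 R w1 and w0 R w4, but not w1 R w4.

No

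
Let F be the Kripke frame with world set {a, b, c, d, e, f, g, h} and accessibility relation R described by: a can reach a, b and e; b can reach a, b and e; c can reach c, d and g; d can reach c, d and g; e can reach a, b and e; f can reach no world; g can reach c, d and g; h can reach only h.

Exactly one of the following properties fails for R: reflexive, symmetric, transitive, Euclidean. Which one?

reflexive

Reflexive: no — f is not related to itself.
Symmetric: yes — every pair in R has its reverse in R.
Transitive: yes — every two-step R-path is closed by a direct edge.
Euclidean: yes — any two successors of a common world are R-related.
Only reflexive fails.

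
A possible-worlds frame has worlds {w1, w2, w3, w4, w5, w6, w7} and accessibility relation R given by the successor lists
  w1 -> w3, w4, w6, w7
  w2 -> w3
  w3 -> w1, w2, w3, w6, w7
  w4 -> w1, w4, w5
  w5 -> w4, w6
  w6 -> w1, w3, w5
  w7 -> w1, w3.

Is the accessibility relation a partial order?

Reflexive: no — w1 is not related to itself.
Transitive: no — w1 R w3 and w3 R w2, but not w1 R w2.
Antisymmetric: no — w1 R w3 and w3 R w1 with w1 ≠ w3.
So R is not a partial order.

No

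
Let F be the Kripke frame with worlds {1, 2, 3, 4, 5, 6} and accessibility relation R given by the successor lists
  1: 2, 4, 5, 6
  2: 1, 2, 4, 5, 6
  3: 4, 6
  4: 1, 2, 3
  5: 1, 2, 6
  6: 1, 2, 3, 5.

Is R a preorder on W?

No

Reflexive: no — 1 is not related to itself.
Transitive: no — 1 R 4 and 4 R 3, but not 1 R 3.
So R is not a preorder.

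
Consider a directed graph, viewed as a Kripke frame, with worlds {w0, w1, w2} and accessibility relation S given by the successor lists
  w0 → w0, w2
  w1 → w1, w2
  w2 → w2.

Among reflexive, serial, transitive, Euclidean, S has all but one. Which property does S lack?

Reflexive: yes — every world is S-related to itself.
Serial: yes — every world has a successor (e.g. w0 S w0).
Transitive: yes — every two-step S-path is closed by a direct edge.
Euclidean: no — w0 S w2 and w0 S w0, but not w2 S w0.
Only Euclidean fails.

Euclidean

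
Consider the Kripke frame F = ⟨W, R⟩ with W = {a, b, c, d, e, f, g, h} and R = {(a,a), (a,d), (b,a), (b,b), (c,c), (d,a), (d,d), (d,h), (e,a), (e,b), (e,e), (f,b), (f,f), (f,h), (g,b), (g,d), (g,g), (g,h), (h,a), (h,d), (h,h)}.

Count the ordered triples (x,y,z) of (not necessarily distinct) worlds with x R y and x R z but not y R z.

Enumerating: (b,a,b), (d,a,h), (e,a,b), (e,a,e), (e,b,e), (f,b,f), (f,b,h), (f,h,b), (f,h,f), (g,b,d), (g,b,g), (g,b,h), (g,d,b), (g,d,g), (g,h,b), (g,h,g), (h,a,h).

17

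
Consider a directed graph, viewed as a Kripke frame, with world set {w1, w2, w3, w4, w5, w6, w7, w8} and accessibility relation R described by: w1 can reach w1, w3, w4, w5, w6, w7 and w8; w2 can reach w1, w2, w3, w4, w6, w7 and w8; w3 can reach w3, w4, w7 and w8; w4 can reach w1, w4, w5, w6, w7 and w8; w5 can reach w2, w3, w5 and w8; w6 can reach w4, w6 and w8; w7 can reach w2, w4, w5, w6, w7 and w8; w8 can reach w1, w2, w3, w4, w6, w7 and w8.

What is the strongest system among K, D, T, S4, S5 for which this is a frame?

Serial (axiom D): yes — every world has a successor (e.g. w1 R w1).
Reflexive (axiom T): yes — every world is R-related to itself.
Transitive (axiom 4): no — w1 R w5 and w5 R w2, but not w1 R w2.
Euclidean (axiom 5): no — w1 R w3 and w1 R w5, but not w3 R w5.
So F validates K, D, T; S4 would additionally require R to be transitive. The strongest is T.

T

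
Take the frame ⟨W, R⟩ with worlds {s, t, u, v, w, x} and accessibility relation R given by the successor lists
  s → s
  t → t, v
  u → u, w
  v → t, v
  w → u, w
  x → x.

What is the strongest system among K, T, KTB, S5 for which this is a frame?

S5

Reflexive (axiom T): yes — every world is R-related to itself.
Symmetric (axiom B): yes — every pair in R has its reverse in R.
Euclidean (axiom 5): yes — any two successors of a common world are R-related.
So F validates K, T, KTB, S5. The strongest is S5.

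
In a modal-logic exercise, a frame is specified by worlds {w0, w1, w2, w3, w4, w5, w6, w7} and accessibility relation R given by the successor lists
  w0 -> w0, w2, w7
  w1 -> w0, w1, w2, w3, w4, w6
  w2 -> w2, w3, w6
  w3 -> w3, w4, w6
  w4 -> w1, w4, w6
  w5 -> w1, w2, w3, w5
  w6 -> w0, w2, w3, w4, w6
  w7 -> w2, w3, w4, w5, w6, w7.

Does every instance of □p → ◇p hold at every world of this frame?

Yes

By correspondence theory, D is valid on a frame iff R is serial.
Serial: yes — every world has a successor (e.g. w0 R w0).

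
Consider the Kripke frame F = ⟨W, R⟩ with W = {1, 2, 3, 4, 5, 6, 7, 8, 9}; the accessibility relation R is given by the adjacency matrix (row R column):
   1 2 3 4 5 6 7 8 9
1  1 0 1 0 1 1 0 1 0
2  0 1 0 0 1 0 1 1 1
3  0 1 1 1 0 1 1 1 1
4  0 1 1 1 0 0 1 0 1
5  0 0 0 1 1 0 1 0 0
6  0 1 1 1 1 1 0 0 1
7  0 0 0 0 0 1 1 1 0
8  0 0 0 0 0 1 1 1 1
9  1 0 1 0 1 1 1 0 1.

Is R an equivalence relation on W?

No

Reflexive: yes — every world is R-related to itself.
Symmetric: no — 1 R 3 but not 3 R 1.
Transitive: no — 1 R 3 and 3 R 2, but not 1 R 2.
So R is not an equivalence relation.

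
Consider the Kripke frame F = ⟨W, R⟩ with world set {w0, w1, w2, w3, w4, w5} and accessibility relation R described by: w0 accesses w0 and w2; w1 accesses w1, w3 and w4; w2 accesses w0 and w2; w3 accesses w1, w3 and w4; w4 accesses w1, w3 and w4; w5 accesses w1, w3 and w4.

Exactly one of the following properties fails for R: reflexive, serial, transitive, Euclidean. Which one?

reflexive

Reflexive: no — w5 is not related to itself.
Serial: yes — every world has a successor (e.g. w0 R w0).
Transitive: yes — every two-step R-path is closed by a direct edge.
Euclidean: yes — any two successors of a common world are R-related.
Only reflexive fails.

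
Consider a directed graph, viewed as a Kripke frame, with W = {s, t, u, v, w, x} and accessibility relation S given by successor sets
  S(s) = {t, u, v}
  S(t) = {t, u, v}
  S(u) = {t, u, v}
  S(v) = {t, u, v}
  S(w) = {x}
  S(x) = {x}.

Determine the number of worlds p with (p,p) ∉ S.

2

Enumerating: s, w.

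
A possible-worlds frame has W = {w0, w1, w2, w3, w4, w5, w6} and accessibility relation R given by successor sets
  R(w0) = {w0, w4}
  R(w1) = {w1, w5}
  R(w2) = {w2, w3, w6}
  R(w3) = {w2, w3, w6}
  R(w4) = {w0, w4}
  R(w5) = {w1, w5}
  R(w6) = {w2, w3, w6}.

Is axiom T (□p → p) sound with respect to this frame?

By correspondence theory, T is valid on a frame iff R is reflexive.
Reflexive: yes — every world is R-related to itself.

Yes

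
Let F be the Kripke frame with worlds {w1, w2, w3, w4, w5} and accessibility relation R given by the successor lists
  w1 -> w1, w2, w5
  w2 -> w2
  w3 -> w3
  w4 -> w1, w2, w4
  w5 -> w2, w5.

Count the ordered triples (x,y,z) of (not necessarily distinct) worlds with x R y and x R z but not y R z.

7

Enumerating: (w1,w2,w1), (w1,w2,w5), (w1,w5,w1), (w4,w1,w4), (w4,w2,w1), (w4,w2,w4), (w5,w2,w5).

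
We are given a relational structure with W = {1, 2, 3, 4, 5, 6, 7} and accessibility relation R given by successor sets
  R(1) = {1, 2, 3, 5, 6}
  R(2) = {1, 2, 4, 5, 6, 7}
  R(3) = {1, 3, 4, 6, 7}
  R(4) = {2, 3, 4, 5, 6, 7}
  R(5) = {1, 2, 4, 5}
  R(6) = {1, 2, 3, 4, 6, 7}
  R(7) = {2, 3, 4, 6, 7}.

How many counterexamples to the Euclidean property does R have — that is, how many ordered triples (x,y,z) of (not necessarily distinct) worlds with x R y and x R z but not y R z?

36

Enumerating: (1,2,3), (1,3,2), (1,3,5), (1,5,3), (1,5,6), (1,6,5), (2,1,4), (2,1,7), (2,4,1), (2,5,6), (2,5,7), (2,6,5), … and 24 more.
Total: 36.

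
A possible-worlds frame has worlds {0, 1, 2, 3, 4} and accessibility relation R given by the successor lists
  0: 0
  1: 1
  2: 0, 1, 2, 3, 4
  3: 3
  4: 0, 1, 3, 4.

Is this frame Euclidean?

Euclidean: no — 2 R 0 and 2 R 1, but not 0 R 1.

No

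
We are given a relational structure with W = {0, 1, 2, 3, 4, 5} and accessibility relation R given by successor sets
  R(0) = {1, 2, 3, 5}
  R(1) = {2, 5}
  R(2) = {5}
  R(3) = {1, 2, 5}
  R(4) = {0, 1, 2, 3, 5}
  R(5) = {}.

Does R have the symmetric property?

No

Symmetric: no — 0 R 1 but not 1 R 0.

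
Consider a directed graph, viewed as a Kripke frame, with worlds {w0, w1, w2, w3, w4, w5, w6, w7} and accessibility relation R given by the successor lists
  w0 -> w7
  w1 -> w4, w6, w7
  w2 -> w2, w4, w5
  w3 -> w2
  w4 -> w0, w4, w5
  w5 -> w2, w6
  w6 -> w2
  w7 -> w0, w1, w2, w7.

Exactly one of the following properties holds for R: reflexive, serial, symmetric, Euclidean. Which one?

serial

Reflexive: no — w0 is not related to itself.
Serial: yes — every world has a successor (e.g. w0 R w7).
Symmetric: no — w1 R w4 but not w4 R w1.
Euclidean: no — w1 R w4 and w1 R w6, but not w4 R w6.
Only serial holds.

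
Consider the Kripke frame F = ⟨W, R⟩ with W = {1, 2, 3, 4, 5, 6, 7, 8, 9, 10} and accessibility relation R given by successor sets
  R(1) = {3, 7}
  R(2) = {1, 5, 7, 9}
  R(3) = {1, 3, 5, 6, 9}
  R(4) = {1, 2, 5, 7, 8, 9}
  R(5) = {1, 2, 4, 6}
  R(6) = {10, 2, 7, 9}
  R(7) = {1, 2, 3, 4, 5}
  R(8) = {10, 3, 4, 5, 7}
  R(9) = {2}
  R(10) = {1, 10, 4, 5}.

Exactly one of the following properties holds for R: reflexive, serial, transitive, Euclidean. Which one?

Reflexive: no — 1 is not related to itself.
Serial: yes — every world has a successor (e.g. 1 R 3).
Transitive: no — 1 R 3 and 3 R 5, but not 1 R 5.
Euclidean: no — 1 R 3 and 1 R 7, but not 3 R 7.
Only serial holds.

serial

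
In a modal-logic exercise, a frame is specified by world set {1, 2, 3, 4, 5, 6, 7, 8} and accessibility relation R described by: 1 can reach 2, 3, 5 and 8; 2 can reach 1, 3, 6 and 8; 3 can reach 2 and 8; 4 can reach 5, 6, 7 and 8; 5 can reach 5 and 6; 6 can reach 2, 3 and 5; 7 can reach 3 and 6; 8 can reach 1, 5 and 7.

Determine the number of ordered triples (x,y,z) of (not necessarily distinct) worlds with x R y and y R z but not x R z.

Enumerating: (1,2,1), (1,2,6), (1,5,6), (1,8,1), (1,8,7), (2,1,2), (2,1,5), (2,3,2), (2,6,2), (2,6,5), (2,8,5), (2,8,7), … and 27 more.
Total: 39.

39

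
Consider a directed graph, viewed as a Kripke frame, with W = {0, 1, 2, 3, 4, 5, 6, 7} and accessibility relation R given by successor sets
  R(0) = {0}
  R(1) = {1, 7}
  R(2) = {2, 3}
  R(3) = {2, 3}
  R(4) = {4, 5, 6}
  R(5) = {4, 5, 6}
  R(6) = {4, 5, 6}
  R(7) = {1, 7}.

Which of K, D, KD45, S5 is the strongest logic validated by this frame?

Serial (axiom D): yes — every world has a successor (e.g. 0 R 0).
Euclidean (axiom 5): yes — any two successors of a common world are R-related.
Transitive (axiom 4): yes — every two-step R-path is closed by a direct edge.
Reflexive (axiom T): yes — every world is R-related to itself.
So F validates K, D, KD45, S5. The strongest is S5.

S5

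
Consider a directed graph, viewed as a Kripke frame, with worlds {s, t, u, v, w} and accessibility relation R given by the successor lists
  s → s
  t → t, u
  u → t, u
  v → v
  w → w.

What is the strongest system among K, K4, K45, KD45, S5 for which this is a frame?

Transitive (axiom 4): yes — every two-step R-path is closed by a direct edge.
Euclidean (axiom 5): yes — any two successors of a common world are R-related.
Serial (axiom D): yes — every world has a successor (e.g. s R s).
Reflexive (axiom T): yes — every world is R-related to itself.
So F validates K, K4, K45, KD45, S5. The strongest is S5.

S5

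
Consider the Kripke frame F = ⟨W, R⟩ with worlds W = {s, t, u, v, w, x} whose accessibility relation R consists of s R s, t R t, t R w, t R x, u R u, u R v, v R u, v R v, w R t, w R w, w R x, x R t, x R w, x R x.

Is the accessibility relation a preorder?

Yes

Reflexive: yes — every world is R-related to itself.
Transitive: yes — every two-step R-path is closed by a direct edge.
So R is a preorder.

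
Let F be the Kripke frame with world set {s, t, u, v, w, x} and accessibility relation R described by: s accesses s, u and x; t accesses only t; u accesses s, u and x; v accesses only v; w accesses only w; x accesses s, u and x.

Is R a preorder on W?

Reflexive: yes — every world is R-related to itself.
Transitive: yes — every two-step R-path is closed by a direct edge.
So R is a preorder.

Yes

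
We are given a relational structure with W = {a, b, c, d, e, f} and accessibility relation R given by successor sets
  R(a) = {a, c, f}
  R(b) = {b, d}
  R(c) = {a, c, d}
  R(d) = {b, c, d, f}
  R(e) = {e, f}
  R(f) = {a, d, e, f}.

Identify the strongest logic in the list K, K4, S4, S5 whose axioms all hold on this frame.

K

Transitive (axiom 4): no — a R c and c R d, but not a R d.
Reflexive (axiom T): yes — every world is R-related to itself.
Euclidean (axiom 5): no — a R c and a R f, but not c R f.
So F validates K; K4 would additionally require R to be transitive. The strongest is K.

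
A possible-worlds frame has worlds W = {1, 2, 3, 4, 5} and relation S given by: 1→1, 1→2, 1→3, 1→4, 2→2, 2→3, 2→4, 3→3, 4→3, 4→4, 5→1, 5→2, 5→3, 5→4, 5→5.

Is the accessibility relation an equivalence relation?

Reflexive: yes — every world is S-related to itself.
Symmetric: no — 1 S 2 but not 2 S 1.
Transitive: yes — every two-step S-path is closed by a direct edge.
So S is not an equivalence relation.

No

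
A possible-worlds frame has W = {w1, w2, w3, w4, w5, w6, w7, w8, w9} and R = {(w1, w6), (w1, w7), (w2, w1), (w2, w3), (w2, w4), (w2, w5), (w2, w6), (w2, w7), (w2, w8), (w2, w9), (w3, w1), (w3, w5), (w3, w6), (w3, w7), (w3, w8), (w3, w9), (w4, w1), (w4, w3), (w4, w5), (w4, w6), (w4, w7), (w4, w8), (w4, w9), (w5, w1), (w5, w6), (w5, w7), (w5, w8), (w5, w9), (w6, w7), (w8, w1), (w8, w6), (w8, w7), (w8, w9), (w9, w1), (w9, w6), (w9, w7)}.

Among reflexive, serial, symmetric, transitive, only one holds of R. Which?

transitive

Reflexive: no — w1 is not related to itself.
Serial: no — w7 has no R-successor.
Symmetric: no — w1 R w6 but not w6 R w1.
Transitive: yes — every two-step R-path is closed by a direct edge.
Only transitive holds.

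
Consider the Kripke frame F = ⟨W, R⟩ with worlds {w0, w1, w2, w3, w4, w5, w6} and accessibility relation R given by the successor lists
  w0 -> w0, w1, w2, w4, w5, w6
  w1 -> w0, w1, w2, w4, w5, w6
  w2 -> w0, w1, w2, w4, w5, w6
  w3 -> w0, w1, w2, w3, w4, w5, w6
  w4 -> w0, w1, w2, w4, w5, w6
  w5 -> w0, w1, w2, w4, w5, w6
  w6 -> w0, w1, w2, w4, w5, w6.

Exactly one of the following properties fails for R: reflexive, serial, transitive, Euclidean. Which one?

Euclidean

Reflexive: yes — every world is R-related to itself.
Serial: yes — every world has a successor (e.g. w0 R w0).
Transitive: yes — every two-step R-path is closed by a direct edge.
Euclidean: no — w3 R w0 and w3 R w3, but not w0 R w3.
Only Euclidean fails.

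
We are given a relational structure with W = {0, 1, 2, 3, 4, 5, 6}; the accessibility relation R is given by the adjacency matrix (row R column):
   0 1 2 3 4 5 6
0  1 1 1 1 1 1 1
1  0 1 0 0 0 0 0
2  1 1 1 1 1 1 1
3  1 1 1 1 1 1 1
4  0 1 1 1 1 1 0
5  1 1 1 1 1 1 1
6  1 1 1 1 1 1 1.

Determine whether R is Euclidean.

Euclidean: no — 0 R 1 and 0 R 2, but not 1 R 2.

No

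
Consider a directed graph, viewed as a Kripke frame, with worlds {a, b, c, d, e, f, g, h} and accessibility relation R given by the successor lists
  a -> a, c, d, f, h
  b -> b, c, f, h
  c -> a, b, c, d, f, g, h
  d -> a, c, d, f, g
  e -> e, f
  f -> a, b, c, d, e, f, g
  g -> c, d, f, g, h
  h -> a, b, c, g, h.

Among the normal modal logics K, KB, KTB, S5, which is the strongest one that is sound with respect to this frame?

KTB

Symmetric (axiom B): yes — every pair in R has its reverse in R.
Reflexive (axiom T): yes — every world is R-related to itself.
Euclidean (axiom 5): no — a R d and a R h, but not d R h.
So F validates K, KB, KTB; S5 would additionally require R to be Euclidean. The strongest is KTB.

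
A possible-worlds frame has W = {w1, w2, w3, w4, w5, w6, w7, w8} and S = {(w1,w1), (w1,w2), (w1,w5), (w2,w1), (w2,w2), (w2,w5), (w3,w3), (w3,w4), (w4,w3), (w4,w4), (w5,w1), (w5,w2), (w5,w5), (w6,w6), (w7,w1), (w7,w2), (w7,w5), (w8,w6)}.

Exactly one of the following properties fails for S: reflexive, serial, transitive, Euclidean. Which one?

Reflexive: no — w7 is not related to itself.
Serial: yes — every world has a successor (e.g. w1 S w1).
Transitive: yes — every two-step S-path is closed by a direct edge.
Euclidean: yes — any two successors of a common world are S-related.
Only reflexive fails.

reflexive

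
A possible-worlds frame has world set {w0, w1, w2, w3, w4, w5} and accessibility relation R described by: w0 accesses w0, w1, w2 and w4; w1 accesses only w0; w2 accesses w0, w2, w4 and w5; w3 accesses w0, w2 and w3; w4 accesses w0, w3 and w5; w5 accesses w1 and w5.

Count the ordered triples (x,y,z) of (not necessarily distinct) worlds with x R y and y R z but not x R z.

19

Enumerating: (w0,w2,w5), (w0,w4,w3), (w0,w4,w5), (w1,w0,w1), (w1,w0,w2), (w1,w0,w4), (w2,w0,w1), (w2,w4,w3), (w2,w5,w1), (w3,w0,w1), (w3,w0,w4), (w3,w2,w4), … and 7 more.
Total: 19.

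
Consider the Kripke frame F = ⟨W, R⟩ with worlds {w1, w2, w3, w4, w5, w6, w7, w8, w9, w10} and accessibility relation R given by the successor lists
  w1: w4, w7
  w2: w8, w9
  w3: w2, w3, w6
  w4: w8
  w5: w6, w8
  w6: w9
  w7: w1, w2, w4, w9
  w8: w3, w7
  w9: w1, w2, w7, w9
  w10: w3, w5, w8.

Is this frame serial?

Yes

Serial: yes — every world has a successor (e.g. w1 R w4).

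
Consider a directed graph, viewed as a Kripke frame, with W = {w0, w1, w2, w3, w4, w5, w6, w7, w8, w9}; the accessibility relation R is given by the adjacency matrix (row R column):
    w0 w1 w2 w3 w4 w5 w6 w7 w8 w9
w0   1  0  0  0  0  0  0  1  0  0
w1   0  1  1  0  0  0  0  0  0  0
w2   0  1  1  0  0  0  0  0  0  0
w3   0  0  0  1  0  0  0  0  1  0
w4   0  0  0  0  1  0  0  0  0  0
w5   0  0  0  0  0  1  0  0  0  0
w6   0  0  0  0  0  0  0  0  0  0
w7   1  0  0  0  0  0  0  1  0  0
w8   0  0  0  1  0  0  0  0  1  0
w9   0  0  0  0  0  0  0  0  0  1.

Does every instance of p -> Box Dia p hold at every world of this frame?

Yes

By correspondence theory, B is valid on a frame iff R is symmetric.
Symmetric: yes — every pair in R has its reverse in R.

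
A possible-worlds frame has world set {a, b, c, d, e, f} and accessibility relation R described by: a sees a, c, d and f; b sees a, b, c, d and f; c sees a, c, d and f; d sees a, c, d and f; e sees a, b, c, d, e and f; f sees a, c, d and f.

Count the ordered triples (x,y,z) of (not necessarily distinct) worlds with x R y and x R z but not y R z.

Enumerating: (b,a,b), (b,c,b), (b,d,b), (b,f,b), (e,a,b), (e,a,e), (e,b,e), (e,c,b), (e,c,e), (e,d,b), (e,d,e), (e,f,b), (e,f,e).

13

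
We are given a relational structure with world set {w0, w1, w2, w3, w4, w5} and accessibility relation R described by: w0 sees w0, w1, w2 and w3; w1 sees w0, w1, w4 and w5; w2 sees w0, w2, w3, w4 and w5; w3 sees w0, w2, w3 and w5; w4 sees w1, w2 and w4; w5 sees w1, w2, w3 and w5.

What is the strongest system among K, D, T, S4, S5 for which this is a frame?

Serial (axiom D): yes — every world has a successor (e.g. w0 R w0).
Reflexive (axiom T): yes — every world is R-related to itself.
Transitive (axiom 4): no — w0 R w1 and w1 R w4, but not w0 R w4.
Euclidean (axiom 5): no — w0 R w1 and w0 R w2, but not w1 R w2.
So F validates K, D, T; S4 would additionally require R to be transitive. The strongest is T.

T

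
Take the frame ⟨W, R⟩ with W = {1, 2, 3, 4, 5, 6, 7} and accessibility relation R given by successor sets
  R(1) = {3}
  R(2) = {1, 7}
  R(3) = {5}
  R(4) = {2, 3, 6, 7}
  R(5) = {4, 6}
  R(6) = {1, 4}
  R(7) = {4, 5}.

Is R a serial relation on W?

Serial: yes — every world has a successor (e.g. 1 R 3).

Yes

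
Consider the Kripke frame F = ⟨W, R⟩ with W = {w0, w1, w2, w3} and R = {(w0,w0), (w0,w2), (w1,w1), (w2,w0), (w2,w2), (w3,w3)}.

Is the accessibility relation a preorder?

Reflexive: yes — every world is R-related to itself.
Transitive: yes — every two-step R-path is closed by a direct edge.
So R is a preorder.

Yes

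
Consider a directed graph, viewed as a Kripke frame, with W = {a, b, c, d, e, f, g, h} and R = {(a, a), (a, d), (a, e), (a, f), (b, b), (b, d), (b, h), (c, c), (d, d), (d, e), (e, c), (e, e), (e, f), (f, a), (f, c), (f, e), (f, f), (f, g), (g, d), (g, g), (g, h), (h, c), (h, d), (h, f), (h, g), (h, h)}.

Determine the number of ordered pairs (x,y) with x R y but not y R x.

Enumerating: (a,d), (a,e), (b,d), (b,h), (d,e), (e,c), (f,c), (f,g), (g,d), (h,c), (h,d), (h,f).

12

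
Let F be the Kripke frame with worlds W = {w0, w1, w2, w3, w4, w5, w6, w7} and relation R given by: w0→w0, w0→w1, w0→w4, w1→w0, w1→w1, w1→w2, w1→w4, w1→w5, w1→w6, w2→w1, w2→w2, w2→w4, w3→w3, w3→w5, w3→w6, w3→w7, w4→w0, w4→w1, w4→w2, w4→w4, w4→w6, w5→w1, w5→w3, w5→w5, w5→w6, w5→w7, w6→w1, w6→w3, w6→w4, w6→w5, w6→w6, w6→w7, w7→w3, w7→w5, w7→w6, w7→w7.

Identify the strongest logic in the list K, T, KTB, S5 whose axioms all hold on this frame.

KTB

Reflexive (axiom T): yes — every world is R-related to itself.
Symmetric (axiom B): yes — every pair in R has its reverse in R.
Euclidean (axiom 5): no — w1 R w0 and w1 R w2, but not w0 R w2.
So F validates K, T, KTB; S5 would additionally require R to be Euclidean. The strongest is KTB.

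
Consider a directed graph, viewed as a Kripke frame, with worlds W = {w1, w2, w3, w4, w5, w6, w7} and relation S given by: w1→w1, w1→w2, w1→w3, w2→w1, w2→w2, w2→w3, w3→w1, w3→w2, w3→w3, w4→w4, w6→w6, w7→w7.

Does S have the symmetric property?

Symmetric: yes — every pair in S has its reverse in S.

Yes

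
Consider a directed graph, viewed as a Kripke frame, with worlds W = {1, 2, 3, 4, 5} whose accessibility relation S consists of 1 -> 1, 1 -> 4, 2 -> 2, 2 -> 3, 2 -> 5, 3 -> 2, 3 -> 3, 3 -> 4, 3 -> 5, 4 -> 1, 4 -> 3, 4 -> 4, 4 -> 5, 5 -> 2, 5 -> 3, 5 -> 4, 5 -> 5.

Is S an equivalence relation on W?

No

Reflexive: yes — every world is S-related to itself.
Symmetric: yes — every pair in S has its reverse in S.
Transitive: no — 1 S 4 and 4 S 3, but not 1 S 3.
So S is not an equivalence relation.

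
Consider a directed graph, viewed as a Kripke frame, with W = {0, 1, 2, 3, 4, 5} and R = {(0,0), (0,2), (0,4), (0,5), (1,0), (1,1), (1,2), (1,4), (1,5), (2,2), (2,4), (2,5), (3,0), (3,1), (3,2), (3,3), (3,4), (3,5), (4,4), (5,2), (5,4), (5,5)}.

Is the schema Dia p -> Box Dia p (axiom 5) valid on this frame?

The schema 5 characterises exactly the Euclidean frames.
Euclidean: no — 0 R 4 and 0 R 2, but not 4 R 2.

No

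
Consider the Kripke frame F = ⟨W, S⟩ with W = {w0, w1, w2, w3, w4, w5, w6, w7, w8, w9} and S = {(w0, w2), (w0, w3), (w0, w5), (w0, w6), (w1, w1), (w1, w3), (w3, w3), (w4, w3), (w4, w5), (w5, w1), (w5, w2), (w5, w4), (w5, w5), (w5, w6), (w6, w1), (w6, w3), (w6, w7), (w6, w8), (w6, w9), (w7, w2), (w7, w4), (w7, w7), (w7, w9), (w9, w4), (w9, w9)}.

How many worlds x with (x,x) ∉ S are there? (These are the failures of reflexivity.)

Enumerating: w0, w2, w4, w6, w8.

5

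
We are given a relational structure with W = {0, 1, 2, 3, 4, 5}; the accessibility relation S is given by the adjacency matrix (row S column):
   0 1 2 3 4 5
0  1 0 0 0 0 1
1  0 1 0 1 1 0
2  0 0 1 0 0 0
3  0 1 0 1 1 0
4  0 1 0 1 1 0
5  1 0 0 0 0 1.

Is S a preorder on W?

Reflexive: yes — every world is S-related to itself.
Transitive: yes — every two-step S-path is closed by a direct edge.
So S is a preorder.

Yes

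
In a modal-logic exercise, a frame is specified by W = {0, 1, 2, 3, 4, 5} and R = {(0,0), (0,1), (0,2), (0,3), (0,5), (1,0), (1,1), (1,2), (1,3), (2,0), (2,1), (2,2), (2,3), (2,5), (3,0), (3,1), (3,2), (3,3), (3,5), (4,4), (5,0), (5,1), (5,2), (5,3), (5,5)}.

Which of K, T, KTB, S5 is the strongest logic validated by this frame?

Reflexive (axiom T): yes — every world is R-related to itself.
Symmetric (axiom B): no — 5 R 1 but not 1 R 5.
Euclidean (axiom 5): no — 0 R 1 and 0 R 5, but not 1 R 5.
So F validates K, T; KTB would additionally require R to be symmetric. The strongest is T.

T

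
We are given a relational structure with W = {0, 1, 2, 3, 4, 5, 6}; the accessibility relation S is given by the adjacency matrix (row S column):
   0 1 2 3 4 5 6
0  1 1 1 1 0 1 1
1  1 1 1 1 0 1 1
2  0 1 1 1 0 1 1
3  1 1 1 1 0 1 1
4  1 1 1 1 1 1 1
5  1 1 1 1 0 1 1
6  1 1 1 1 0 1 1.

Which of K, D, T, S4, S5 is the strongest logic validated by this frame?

T

Serial (axiom D): yes — every world has a successor (e.g. 0 S 0).
Reflexive (axiom T): yes — every world is S-related to itself.
Transitive (axiom 4): no — 2 S 1 and 1 S 0, but not 2 S 0.
Euclidean (axiom 5): no — 1 S 2 and 1 S 0, but not 2 S 0.
So F validates K, D, T; S4 would additionally require S to be transitive. The strongest is T.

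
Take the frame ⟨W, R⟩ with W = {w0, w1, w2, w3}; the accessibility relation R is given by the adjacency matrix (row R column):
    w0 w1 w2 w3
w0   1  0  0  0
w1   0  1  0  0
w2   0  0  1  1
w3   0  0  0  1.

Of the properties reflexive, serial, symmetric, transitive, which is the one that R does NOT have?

symmetric

Reflexive: yes — every world is R-related to itself.
Serial: yes — every world has a successor (e.g. w0 R w0).
Symmetric: no — w2 R w3 but not w3 R w2.
Transitive: yes — every two-step R-path is closed by a direct edge.
Only symmetric fails.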